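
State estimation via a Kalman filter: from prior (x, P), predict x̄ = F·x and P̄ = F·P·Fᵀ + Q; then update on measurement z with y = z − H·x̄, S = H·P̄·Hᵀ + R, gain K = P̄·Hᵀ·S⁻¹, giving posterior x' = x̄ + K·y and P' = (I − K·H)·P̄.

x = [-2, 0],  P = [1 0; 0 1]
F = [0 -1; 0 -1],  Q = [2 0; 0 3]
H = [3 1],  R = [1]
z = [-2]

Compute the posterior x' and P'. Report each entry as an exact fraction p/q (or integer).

x̄ = F·x = [0, 0]
P̄ = F·P·Fᵀ + Q = [3 1; 1 4]
y = z − H·x̄ = [-2]
S = H·P̄·Hᵀ + R = [38]
K = P̄·Hᵀ·S⁻¹ = [5/19; 7/38]
x' = x̄ + K·y = [-10/19, -7/19]
P' = (I − K·H)·P̄ = [7/19 -16/19; -16/19 103/38]

x' = [-10/19, -7/19]
P' = [7/19 -16/19; -16/19 103/38]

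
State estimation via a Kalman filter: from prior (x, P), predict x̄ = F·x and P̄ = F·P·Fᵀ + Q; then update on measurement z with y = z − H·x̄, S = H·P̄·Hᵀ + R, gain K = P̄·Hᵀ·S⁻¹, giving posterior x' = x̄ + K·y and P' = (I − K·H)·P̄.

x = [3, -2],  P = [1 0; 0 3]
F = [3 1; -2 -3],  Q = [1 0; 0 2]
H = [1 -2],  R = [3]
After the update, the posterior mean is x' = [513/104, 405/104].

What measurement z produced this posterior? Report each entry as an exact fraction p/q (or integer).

z = [-3]

x̄ = F·x = [7, 0]
P̄ = F·P·Fᵀ + Q = [13 -15; -15 33]
S = H·P̄·Hᵀ + R = [208]
K = P̄·Hᵀ·S⁻¹ = [43/208; -81/208]
x' − x̄ = [-215/104, 405/104] = K·y
y = (KᵀK)⁻¹·Kᵀ·(x' − x̄) = [-10]
z = y + H·x̄ = [-10] + [7] = [-3]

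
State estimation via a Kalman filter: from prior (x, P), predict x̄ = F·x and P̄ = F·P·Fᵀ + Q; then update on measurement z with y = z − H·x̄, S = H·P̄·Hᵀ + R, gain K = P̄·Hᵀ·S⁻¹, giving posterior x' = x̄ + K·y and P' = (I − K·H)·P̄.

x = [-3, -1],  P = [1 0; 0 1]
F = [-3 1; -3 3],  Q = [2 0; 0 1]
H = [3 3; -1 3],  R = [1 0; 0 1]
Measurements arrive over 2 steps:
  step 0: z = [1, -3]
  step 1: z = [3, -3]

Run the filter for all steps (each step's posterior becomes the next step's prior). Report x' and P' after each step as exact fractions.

step 0: x̄ = F·x = [8, 6]
step 0: P̄ = F·P·Fᵀ + Q = [12 12; 12 19]
step 0: y = z − H·x̄ = [-41, -13]
step 0: S = H·P̄·Hᵀ + R = [496 207; 207 112]
step 0: K = P̄·Hᵀ·S⁻¹ = [3096/12703 -3000/12703; 1101/12703 3069/12703]
step 0: x' = x̄ + K·y = [13688/12703, -8820/12703]
step 0: P' = (I − K·H)·P̄ = [1524/12703 -492/12703; -492/12703 859/12703]
step 1: x̄ = F·x = [-49884/12703, -67524/12703]
step 1: P̄ = F·P·Fᵀ + Q = [42933/12703 22197/12703; 22197/12703 43006/12703]
step 1: y = z − H·x̄ = [390333/12703, 114579/12703]
step 1: S = H·P̄·Hᵀ + R = [1185700/12703 391437/12703; 391437/12703 309508/12703]
step 1: K = P̄·Hᵀ·S⁻¹ = [4031658/16827577 -3812610/16827577; 1474365/16827577 3943089/16827577]
step 1: x' = x̄ + K·y = [23413152/16827577, -8578824/16827577]
step 1: P' = (I − K·H)·P̄ = [1961067/16827577 -617181/16827577; -617181/16827577 1108636/16827577]

step 0: x' = [13688/12703, -8820/12703], P' = [1524/12703 -492/12703; -492/12703 859/12703]
step 1: x' = [23413152/16827577, -8578824/16827577], P' = [1961067/16827577 -617181/16827577; -617181/16827577 1108636/16827577]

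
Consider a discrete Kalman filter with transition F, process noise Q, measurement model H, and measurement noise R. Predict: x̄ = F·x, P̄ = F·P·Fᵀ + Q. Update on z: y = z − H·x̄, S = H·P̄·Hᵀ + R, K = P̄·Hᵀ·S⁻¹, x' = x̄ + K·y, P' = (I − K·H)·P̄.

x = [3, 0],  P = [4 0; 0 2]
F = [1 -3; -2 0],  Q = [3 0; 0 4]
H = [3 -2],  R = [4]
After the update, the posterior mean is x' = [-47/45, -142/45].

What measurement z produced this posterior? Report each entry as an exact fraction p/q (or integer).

z = [3]

x̄ = F·x = [3, -6]
P̄ = F·P·Fᵀ + Q = [25 -8; -8 20]
S = H·P̄·Hᵀ + R = [405]
K = P̄·Hᵀ·S⁻¹ = [91/405; -64/405]
x' − x̄ = [-182/45, 128/45] = K·y
y = (KᵀK)⁻¹·Kᵀ·(x' − x̄) = [-18]
z = y + H·x̄ = [-18] + [21] = [3]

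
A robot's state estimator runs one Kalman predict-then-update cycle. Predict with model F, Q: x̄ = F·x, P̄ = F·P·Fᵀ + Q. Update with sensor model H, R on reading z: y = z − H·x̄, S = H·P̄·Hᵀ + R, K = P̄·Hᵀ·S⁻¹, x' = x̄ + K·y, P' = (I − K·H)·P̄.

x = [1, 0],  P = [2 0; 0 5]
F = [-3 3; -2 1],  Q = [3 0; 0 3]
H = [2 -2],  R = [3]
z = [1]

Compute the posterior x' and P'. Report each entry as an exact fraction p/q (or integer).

x' = [-111/115, -164/115]
P' = [1506/115 1389/115; 1389/115 1356/115]

x̄ = F·x = [-3, -2]
P̄ = F·P·Fᵀ + Q = [66 27; 27 16]
y = z − H·x̄ = [3]
S = H·P̄·Hᵀ + R = [115]
K = P̄·Hᵀ·S⁻¹ = [78/115; 22/115]
x' = x̄ + K·y = [-111/115, -164/115]
P' = (I − K·H)·P̄ = [1506/115 1389/115; 1389/115 1356/115]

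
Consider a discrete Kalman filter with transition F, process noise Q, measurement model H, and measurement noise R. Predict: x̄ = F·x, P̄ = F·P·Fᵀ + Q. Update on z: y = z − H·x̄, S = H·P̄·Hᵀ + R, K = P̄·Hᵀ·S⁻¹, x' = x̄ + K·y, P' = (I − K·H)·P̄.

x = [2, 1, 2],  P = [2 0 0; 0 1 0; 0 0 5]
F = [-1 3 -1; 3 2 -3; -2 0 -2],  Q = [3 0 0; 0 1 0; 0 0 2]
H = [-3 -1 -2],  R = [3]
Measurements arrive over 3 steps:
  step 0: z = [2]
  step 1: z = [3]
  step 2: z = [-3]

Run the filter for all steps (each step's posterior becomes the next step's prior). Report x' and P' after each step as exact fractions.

step 0: x̄ = F·x = [-1, 2, -8]
step 0: P̄ = F·P·Fᵀ + Q = [19 15 14; 15 68 18; 14 18 30]
step 0: y = z − H·x̄ = [-15]
step 0: S = H·P̄·Hᵀ + R = [692]
step 0: K = P̄·Hᵀ·S⁻¹ = [-25/173; -149/692; -30/173]
step 0: x' = x̄ + K·y = [202/173, 3619/692, -934/173]
step 0: P' = (I − K·H)·P̄ = [787/173 -1130/173 -578/173; -1130/173 24855/692 -1356/173; -578/173 -1356/173 1590/173]
step 1: x̄ = F·x = [13785/692, 10435/346, 1464/173]
step 1: P̄ = F·P·Fᵀ + Q = [290319/692 93395/346 17358/173; 93395/346 59537/173 14762/173; 17358/173 14762/173 5230/173]
step 1: y = z − H·x̄ = [76013/692]
step 1: S = H·P̄·Hᵀ + R = [5126891/692]
step 1: K = P̄·Hᵀ·S⁻¹ = [-1196611/5126891; -916614/5126891; -309184/5126891]
step 1: x' = x̄ + K·y = [-4187407/732413, 7705127/732413, 1346216/732413]
step 1: P' = (I − K·H)·P̄ = [81728299/5126891 -201124892/5126891 -20235086/5126891; -201124892/5126891 550256666/5126891 27933926/5126891; -20235086/5126891 27933926/5126891 16849442/5126891]
step 2: x̄ = F·x = [25956572/732413, -1190615/732413, 5682382/732413]
step 2: P̄ = F·P·Fᵀ + Q = [866420576/732413 198822285/732413 165051562/732413; 198822285/732413 708878956/5126891 303490722/5126891; 165051562/732413 303490722/5126891 242684058/5126891]
step 2: y = z − H·x̄ = [85846626/732413]
step 2: S = H·P̄·Hᵀ + R = [79708322215/5126891]
step 2: K = P̄·Hᵀ·S⁻¹ = [-21897309959/79708322215; -1098225677/15941664443; -850988328/15941664443]
step 2: x' = x̄ + K·y = [258248592142/79708322215, -154638644819/15941664443, 23937519346/15941664443]
step 2: P' = (I − K·H)·P̄ = [767390934989/79708322215 -363042825638/15941664443 -42126674690/15941664443; -363042825638/15941664443 1027954809093/15941664443 32234172426/15941664443; -42126674690/15941664443 32234172426/15941664443 48349408314/15941664443]

step 0: x' = [202/173, 3619/692, -934/173], P' = [787/173 -1130/173 -578/173; -1130/173 24855/692 -1356/173; -578/173 -1356/173 1590/173]
step 1: x' = [-4187407/732413, 7705127/732413, 1346216/732413], P' = [81728299/5126891 -201124892/5126891 -20235086/5126891; -201124892/5126891 550256666/5126891 27933926/5126891; -20235086/5126891 27933926/5126891 16849442/5126891]
step 2: x' = [258248592142/79708322215, -154638644819/15941664443, 23937519346/15941664443], P' = [767390934989/79708322215 -363042825638/15941664443 -42126674690/15941664443; -363042825638/15941664443 1027954809093/15941664443 32234172426/15941664443; -42126674690/15941664443 32234172426/15941664443 48349408314/15941664443]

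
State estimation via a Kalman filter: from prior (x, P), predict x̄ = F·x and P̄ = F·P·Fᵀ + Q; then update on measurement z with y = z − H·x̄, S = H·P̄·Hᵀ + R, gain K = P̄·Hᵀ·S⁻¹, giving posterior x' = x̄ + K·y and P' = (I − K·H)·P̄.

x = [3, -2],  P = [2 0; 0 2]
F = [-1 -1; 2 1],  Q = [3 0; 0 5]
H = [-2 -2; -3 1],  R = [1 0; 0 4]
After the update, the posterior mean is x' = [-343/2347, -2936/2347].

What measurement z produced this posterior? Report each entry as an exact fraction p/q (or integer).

z = [3, -1]

x̄ = F·x = [-1, 4]
P̄ = F·P·Fᵀ + Q = [7 -6; -6 15]
S = H·P̄·Hᵀ + R = [41 -12; -12 118]
K = P̄·Hᵀ·S⁻¹ = [-280/2347 -1131/4694; -864/2347 1137/4694]
x' − x̄ = [2004/2347, -12324/2347] = K·y
y = (KᵀK)⁻¹·Kᵀ·(x' − x̄) = [9, -8]
z = y + H·x̄ = [9, -8] + [-6, 7] = [3, -1]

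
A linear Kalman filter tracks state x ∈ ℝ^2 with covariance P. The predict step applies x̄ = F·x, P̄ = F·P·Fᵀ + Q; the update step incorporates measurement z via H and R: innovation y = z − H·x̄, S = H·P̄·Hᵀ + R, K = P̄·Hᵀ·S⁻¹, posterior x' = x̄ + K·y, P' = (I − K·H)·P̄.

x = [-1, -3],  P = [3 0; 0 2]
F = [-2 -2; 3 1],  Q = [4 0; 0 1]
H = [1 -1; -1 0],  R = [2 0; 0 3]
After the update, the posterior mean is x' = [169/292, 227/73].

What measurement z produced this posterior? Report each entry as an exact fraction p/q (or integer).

z = [-3, -1]

x̄ = F·x = [8, -6]
P̄ = F·P·Fᵀ + Q = [24 -22; -22 30]
S = H·P̄·Hᵀ + R = [100 -46; -46 27]
K = P̄·Hᵀ·S⁻¹ = [69/292 -71/146; -49/73 -24/73]
x' − x̄ = [-2167/292, 665/73] = K·y
y = (KᵀK)⁻¹·Kᵀ·(x' − x̄) = [-17, 7]
z = y + H·x̄ = [-17, 7] + [14, -8] = [-3, -1]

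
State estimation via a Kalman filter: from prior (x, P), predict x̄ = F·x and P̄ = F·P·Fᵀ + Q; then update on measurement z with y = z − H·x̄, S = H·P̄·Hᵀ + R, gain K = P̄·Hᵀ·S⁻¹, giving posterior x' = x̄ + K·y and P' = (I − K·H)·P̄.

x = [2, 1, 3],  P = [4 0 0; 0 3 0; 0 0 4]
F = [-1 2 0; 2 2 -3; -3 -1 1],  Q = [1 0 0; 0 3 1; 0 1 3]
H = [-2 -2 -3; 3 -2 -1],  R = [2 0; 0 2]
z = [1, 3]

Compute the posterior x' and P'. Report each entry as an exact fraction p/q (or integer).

x̄ = F·x = [0, -3, -4]
P̄ = F·P·Fᵀ + Q = [17 4 6; 4 67 -41; 6 -41 46]
y = z − H·x̄ = [-17, -7]
S = H·P̄·Hᵀ + R = [364 -74; -74 221]
K = P̄·Hᵀ·S⁻¹ = [-5261/37484 2257/18742; -10193/74968 -15445/37484; -1379/9371 1828/9371]
x' = x̄ + K·y = [57839/37484, 164607/74968, -26837/9371]
P' = (I − K·H)·P̄ = [77275/18742 415611/37484 -94150/9371; 415611/37484 2327099/74968 -262344/9371; -94150/9371 -262344/9371 238582/9371]

x' = [57839/37484, 164607/74968, -26837/9371]
P' = [77275/18742 415611/37484 -94150/9371; 415611/37484 2327099/74968 -262344/9371; -94150/9371 -262344/9371 238582/9371]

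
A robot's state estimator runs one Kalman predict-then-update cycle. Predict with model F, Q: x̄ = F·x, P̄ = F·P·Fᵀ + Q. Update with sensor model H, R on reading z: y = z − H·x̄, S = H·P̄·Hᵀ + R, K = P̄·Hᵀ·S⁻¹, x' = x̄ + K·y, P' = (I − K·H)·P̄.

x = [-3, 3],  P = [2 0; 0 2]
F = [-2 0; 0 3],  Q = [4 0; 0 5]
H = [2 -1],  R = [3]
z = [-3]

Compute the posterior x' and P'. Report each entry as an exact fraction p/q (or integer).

x' = [150/37, 402/37]
P' = [156/37 276/37; 276/37 1173/74]

x̄ = F·x = [6, 9]
P̄ = F·P·Fᵀ + Q = [12 0; 0 23]
y = z − H·x̄ = [-6]
S = H·P̄·Hᵀ + R = [74]
K = P̄·Hᵀ·S⁻¹ = [12/37; -23/74]
x' = x̄ + K·y = [150/37, 402/37]
P' = (I − K·H)·P̄ = [156/37 276/37; 276/37 1173/74]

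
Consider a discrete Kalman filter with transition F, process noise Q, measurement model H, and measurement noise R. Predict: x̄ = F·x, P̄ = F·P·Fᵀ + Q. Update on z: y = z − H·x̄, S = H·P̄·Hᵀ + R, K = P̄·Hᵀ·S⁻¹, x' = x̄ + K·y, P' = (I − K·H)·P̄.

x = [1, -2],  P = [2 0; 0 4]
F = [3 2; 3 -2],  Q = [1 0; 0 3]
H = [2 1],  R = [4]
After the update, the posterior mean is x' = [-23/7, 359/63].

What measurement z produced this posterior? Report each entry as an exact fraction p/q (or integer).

x̄ = F·x = [-1, 7]
P̄ = F·P·Fᵀ + Q = [35 2; 2 37]
S = H·P̄·Hᵀ + R = [189]
K = P̄·Hᵀ·S⁻¹ = [8/21; 41/189]
x' − x̄ = [-16/7, -82/63] = K·y
y = (KᵀK)⁻¹·Kᵀ·(x' − x̄) = [-6]
z = y + H·x̄ = [-6] + [5] = [-1]

z = [-1]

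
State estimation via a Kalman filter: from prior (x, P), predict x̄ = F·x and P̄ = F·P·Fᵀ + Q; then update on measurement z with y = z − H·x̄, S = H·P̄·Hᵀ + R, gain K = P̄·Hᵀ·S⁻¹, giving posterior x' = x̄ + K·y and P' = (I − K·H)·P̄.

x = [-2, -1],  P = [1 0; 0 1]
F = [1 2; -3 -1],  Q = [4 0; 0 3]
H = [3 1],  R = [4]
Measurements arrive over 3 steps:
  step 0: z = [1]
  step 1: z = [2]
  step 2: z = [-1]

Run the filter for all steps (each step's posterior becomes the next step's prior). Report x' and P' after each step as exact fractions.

step 0: x' = [-35/17, 116/17], P' = [32/17 -74/17; -74/17 220/17]
step 1: x' = [2293/2077, -1997/2077], P' = [2448/2077 -4632/2077; -4632/2077 41932/6231]
step 2: x' = [538719/1316233, -3027286/1316233], P' = [1570292/1316233 -3012428/1316233; -3012428/1316233 9107176/1316233]

step 0: x̄ = F·x = [-4, 7]
step 0: P̄ = F·P·Fᵀ + Q = [9 -5; -5 13]
step 0: y = z − H·x̄ = [6]
step 0: S = H·P̄·Hᵀ + R = [68]
step 0: K = P̄·Hᵀ·S⁻¹ = [11/34; -1/34]
step 0: x' = x̄ + K·y = [-35/17, 116/17]
step 0: P' = (I − K·H)·P̄ = [32/17 -74/17; -74/17 220/17]
step 1: x̄ = F·x = [197/17, -11/17]
step 1: P̄ = F·P·Fᵀ + Q = [684/17 -18/17; -18/17 115/17]
step 1: y = z − H·x̄ = [-546/17]
step 1: S = H·P̄·Hᵀ + R = [6231/17]
step 1: K = P̄·Hᵀ·S⁻¹ = [678/2077; 61/6231]
step 1: x' = x̄ + K·y = [2293/2077, -1997/2077]
step 1: P' = (I − K·H)·P̄ = [2448/2077 -4632/2077; -4632/2077 41932/6231]
step 2: x̄ = F·x = [-1701/2077, -4882/2077]
step 2: P̄ = F·P·Fᵀ + Q = [144412/6231 -8624/6231; -8624/6231 43345/6231]
step 2: y = z − H·x̄ = [7908/2077]
step 2: S = H·P̄·Hᵀ + R = [1316233/6231]
step 2: K = P̄·Hᵀ·S⁻¹ = [424612/1316233; 17473/1316233]
step 2: x' = x̄ + K·y = [538719/1316233, -3027286/1316233]
step 2: P' = (I − K·H)·P̄ = [1570292/1316233 -3012428/1316233; -3012428/1316233 9107176/1316233]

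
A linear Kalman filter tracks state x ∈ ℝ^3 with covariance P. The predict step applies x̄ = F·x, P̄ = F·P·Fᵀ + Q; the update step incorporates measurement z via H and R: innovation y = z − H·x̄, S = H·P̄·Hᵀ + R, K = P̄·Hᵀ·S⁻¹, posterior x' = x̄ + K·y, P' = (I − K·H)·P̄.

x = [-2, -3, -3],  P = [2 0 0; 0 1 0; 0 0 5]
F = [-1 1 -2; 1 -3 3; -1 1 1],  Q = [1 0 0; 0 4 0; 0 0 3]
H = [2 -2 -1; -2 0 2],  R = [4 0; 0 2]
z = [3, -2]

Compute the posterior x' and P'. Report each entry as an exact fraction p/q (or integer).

x' = [1752/877, 306/877, 641/877]
P' = [18271/11401 5675/11401 17852/11401; 5675/11401 13110/11401 3130/11401; 17852/11401 3130/11401 22784/11401]

x̄ = F·x = [5, -2, -4]
P̄ = F·P·Fᵀ + Q = [24 -35 -7; -35 60 10; -7 10 11]
y = z − H·x̄ = [-15, 16]
S = H·P̄·Hᵀ + R = [699 -340; -340 198]
K = P̄·Hᵀ·S⁻¹ = [1835/11401 -419/11401; -4500/11401 -2545/11401; 1665/11401 4932/11401]
x' = x̄ + K·y = [1752/877, 306/877, 641/877]
P' = (I − K·H)·P̄ = [18271/11401 5675/11401 17852/11401; 5675/11401 13110/11401 3130/11401; 17852/11401 3130/11401 22784/11401]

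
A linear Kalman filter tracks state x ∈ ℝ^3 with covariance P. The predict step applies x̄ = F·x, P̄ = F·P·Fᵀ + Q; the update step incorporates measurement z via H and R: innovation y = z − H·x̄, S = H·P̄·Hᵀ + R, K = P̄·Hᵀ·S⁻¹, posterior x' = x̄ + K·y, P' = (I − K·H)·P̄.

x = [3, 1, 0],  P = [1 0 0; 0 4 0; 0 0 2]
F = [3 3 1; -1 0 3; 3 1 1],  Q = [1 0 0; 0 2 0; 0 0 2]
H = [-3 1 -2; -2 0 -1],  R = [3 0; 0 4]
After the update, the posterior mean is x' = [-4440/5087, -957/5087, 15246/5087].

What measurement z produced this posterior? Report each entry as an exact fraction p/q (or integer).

x̄ = F·x = [12, -3, 10]
P̄ = F·P·Fᵀ + Q = [48 3 23; 3 21 3; 23 3 17]
S = H·P̄·Hᵀ + R = [770 474; 474 305]
K = P̄·Hᵀ·S⁻¹ = [-629/10174 -1496/5087; 3048/5087 -4887/5087; -319/5087 -555/5087]
x' − x̄ = [-65484/5087, 14304/5087, -35624/5087] = K·y
y = (KᵀK)⁻¹·Kᵀ·(x' − x̄) = [56, 32]
z = y + H·x̄ = [56, 32] + [-59, -34] = [-3, -2]

z = [-3, -2]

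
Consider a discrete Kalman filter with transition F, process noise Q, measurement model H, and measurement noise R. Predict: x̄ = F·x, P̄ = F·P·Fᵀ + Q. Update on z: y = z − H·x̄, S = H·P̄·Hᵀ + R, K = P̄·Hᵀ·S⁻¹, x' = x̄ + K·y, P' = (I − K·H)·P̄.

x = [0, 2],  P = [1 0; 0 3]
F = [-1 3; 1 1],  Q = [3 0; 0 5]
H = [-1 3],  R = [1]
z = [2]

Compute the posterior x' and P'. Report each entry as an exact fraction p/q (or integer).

x' = [376/65, 168/65]
P' = [1966/65 653/65; 653/65 224/65]

x̄ = F·x = [6, 2]
P̄ = F·P·Fᵀ + Q = [31 8; 8 9]
y = z − H·x̄ = [2]
S = H·P̄·Hᵀ + R = [65]
K = P̄·Hᵀ·S⁻¹ = [-7/65; 19/65]
x' = x̄ + K·y = [376/65, 168/65]
P' = (I − K·H)·P̄ = [1966/65 653/65; 653/65 224/65]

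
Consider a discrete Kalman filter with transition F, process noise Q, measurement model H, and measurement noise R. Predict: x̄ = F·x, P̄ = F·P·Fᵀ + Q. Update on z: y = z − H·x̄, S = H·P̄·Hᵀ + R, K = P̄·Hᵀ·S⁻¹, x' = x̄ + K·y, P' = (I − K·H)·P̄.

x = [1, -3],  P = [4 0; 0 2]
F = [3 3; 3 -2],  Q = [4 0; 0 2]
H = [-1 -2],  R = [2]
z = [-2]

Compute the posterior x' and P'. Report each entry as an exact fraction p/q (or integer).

x' = [-155/17, 95/17]
P' = [2121/85 -1034/85; -1034/85 546/85]

x̄ = F·x = [-6, 9]
P̄ = F·P·Fᵀ + Q = [58 24; 24 46]
y = z − H·x̄ = [10]
S = H·P̄·Hᵀ + R = [340]
K = P̄·Hᵀ·S⁻¹ = [-53/170; -29/85]
x' = x̄ + K·y = [-155/17, 95/17]
P' = (I − K·H)·P̄ = [2121/85 -1034/85; -1034/85 546/85]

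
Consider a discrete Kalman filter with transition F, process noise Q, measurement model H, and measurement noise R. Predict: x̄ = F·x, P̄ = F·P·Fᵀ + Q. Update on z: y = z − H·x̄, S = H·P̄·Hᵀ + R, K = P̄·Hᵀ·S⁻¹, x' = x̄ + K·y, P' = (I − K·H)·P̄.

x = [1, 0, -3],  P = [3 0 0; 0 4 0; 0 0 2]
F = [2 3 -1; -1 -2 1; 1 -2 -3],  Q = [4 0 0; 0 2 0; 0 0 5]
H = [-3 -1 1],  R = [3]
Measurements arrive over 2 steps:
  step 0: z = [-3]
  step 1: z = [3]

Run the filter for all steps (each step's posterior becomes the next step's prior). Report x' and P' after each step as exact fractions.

step 0: x' = [596/105, -92/21, 2029/210], P' = [629/105 -104/21 2521/210; -104/21 163/21 -137/21; 2521/210 -137/21 12599/420]
step 1: x' = [-1851757/177491, 2165106/177491, -2852574/177491], P' = [5838406/177491 -6415860/177491 10965723/177491; -6415860/177491 7736087/177491 -11439496/177491; 10965723/177491 -11439496/177491 21657458/177491]

step 0: x̄ = F·x = [5, -4, 10]
step 0: P̄ = F·P·Fᵀ + Q = [54 -32 -12; -32 23 7; -12 7 42]
step 0: y = z − H·x̄ = [-2]
step 0: S = H·P̄·Hᵀ + R = [420]
step 0: K = P̄·Hᵀ·S⁻¹ = [-71/210; 4/21; 71/420]
step 0: x' = x̄ + K·y = [596/105, -92/21, 2029/210]
step 0: P' = (I − K·H)·P̄ = [629/105 -104/21 2521/210; -104/21 163/21 -137/21; 2521/210 -137/21 12599/420]
step 1: x̄ = F·x = [-481/42, 2677/210, -611/42]
step 1: P̄ = F·P·Fᵀ + Q = [4999/84 -4241/84 1847/84; -4241/84 21551/420 -3613/84; 1847/84 -3613/84 15247/84]
step 1: y = z − H·x̄ = [-853/210]
step 1: S = H·P̄·Hᵀ + R = [177491/420]
step 1: K = P̄·Hᵀ·S⁻¹ = [-44545/177491; 23999/177491; 66595/177491]
step 1: x' = x̄ + K·y = [-1851757/177491, 2165106/177491, -2852574/177491]
step 1: P' = (I − K·H)·P̄ = [5838406/177491 -6415860/177491 10965723/177491; -6415860/177491 7736087/177491 -11439496/177491; 10965723/177491 -11439496/177491 21657458/177491]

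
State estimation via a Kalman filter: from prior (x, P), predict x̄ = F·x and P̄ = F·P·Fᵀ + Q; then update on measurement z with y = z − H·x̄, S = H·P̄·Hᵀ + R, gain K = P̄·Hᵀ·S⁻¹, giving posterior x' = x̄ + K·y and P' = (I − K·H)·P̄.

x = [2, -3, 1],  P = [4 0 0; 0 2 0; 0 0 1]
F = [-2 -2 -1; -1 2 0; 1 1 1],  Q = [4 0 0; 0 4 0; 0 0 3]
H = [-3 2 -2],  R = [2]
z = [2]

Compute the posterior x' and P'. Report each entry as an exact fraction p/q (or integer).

x̄ = F·x = [1, -8, 0]
P̄ = F·P·Fᵀ + Q = [29 0 -13; 0 16 0; -13 0 10]
y = z − H·x̄ = [21]
S = H·P̄·Hᵀ + R = [211]
K = P̄·Hᵀ·S⁻¹ = [-61/211; 32/211; 19/211]
x' = x̄ + K·y = [-1070/211, -1016/211, 399/211]
P' = (I − K·H)·P̄ = [2398/211 1952/211 -1584/211; 1952/211 2352/211 -608/211; -1584/211 -608/211 1749/211]

x' = [-1070/211, -1016/211, 399/211]
P' = [2398/211 1952/211 -1584/211; 1952/211 2352/211 -608/211; -1584/211 -608/211 1749/211]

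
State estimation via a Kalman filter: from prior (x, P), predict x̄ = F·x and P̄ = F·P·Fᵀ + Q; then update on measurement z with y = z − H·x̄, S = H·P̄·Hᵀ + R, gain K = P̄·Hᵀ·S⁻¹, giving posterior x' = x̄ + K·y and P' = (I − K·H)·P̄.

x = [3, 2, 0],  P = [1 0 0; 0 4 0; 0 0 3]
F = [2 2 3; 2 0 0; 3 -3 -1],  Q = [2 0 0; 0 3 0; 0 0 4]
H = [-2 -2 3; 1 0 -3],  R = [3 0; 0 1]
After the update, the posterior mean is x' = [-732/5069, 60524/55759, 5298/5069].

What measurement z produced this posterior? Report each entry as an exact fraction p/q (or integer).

x̄ = F·x = [10, 6, 3]
P̄ = F·P·Fᵀ + Q = [49 4 -27; 4 7 6; -27 6 52]
S = H·P̄·Hᵀ + R = [979 -781; -781 680]
K = P̄·Hᵀ·S⁻¹ = [-2330/5069 -1707/5069; -13654/55759 -1530/5069; -753/5069 -2229/5069]
x' − x̄ = [-51422/5069, -274030/55759, -9909/5069] = K·y
y = (KᵀK)⁻¹·Kᵀ·(x' − x̄) = [25, -4]
z = y + H·x̄ = [25, -4] + [-23, 1] = [2, -3]

z = [2, -3]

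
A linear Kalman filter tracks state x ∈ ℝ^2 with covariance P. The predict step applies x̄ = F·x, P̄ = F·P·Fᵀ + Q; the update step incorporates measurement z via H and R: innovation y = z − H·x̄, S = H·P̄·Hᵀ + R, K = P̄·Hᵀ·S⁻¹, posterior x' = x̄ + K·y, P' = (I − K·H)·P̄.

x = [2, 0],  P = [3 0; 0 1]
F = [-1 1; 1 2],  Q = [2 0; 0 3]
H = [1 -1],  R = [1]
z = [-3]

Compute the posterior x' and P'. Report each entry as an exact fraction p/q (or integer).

x̄ = F·x = [-2, 2]
P̄ = F·P·Fᵀ + Q = [6 -1; -1 10]
y = z − H·x̄ = [1]
S = H·P̄·Hᵀ + R = [19]
K = P̄·Hᵀ·S⁻¹ = [7/19; -11/19]
x' = x̄ + K·y = [-31/19, 27/19]
P' = (I − K·H)·P̄ = [65/19 58/19; 58/19 69/19]

x' = [-31/19, 27/19]
P' = [65/19 58/19; 58/19 69/19]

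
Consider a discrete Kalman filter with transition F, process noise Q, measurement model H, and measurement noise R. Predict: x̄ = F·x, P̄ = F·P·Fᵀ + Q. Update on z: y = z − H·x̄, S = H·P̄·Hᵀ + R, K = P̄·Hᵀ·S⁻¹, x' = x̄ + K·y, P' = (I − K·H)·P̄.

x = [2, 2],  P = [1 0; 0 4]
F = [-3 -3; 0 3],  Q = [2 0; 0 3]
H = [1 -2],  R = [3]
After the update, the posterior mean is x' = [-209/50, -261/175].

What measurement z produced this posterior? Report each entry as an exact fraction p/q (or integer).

x̄ = F·x = [-12, 6]
P̄ = F·P·Fᵀ + Q = [47 -36; -36 39]
S = H·P̄·Hᵀ + R = [350]
K = P̄·Hᵀ·S⁻¹ = [17/50; -57/175]
x' − x̄ = [391/50, -1311/175] = K·y
y = (KᵀK)⁻¹·Kᵀ·(x' − x̄) = [23]
z = y + H·x̄ = [23] + [-24] = [-1]

z = [-1]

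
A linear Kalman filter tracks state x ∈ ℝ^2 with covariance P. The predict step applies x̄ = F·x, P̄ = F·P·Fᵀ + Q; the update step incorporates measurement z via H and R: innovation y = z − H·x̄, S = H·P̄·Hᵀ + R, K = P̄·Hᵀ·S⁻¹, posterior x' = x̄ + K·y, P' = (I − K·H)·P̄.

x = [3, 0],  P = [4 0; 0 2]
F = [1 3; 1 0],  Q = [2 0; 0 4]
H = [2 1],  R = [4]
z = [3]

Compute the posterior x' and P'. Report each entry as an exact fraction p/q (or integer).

x' = [15/31, 69/31]
P' = [68/31 -84/31; -84/31 184/31]

x̄ = F·x = [3, 3]
P̄ = F·P·Fᵀ + Q = [24 4; 4 8]
y = z − H·x̄ = [-6]
S = H·P̄·Hᵀ + R = [124]
K = P̄·Hᵀ·S⁻¹ = [13/31; 4/31]
x' = x̄ + K·y = [15/31, 69/31]
P' = (I − K·H)·P̄ = [68/31 -84/31; -84/31 184/31]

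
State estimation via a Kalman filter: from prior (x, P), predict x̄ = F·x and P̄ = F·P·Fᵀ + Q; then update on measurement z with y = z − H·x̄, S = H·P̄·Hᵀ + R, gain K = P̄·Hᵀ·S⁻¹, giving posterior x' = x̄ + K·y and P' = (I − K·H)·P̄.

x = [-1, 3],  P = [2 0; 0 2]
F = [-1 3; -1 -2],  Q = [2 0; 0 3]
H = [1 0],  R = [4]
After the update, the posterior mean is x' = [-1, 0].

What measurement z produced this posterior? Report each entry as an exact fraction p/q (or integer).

x̄ = F·x = [10, -5]
P̄ = F·P·Fᵀ + Q = [22 -10; -10 13]
S = H·P̄·Hᵀ + R = [26]
K = P̄·Hᵀ·S⁻¹ = [11/13; -5/13]
x' − x̄ = [-11, 5] = K·y
y = (KᵀK)⁻¹·Kᵀ·(x' − x̄) = [-13]
z = y + H·x̄ = [-13] + [10] = [-3]

z = [-3]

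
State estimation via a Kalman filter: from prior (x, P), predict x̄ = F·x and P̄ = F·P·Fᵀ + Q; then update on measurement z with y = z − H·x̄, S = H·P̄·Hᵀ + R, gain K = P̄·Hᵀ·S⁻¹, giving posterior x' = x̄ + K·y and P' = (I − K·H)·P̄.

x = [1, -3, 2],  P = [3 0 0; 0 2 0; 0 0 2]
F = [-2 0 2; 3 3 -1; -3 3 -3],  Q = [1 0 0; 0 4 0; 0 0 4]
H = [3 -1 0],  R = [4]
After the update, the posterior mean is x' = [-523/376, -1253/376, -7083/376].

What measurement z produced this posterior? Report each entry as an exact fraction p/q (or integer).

x̄ = F·x = [2, -8, -18]
P̄ = F·P·Fᵀ + Q = [21 -22 6; -22 51 -3; 6 -3 67]
S = H·P̄·Hᵀ + R = [376]
K = P̄·Hᵀ·S⁻¹ = [85/376; -117/376; 21/376]
x' − x̄ = [-1275/376, 1755/376, -315/376] = K·y
y = (KᵀK)⁻¹·Kᵀ·(x' − x̄) = [-15]
z = y + H·x̄ = [-15] + [14] = [-1]

z = [-1]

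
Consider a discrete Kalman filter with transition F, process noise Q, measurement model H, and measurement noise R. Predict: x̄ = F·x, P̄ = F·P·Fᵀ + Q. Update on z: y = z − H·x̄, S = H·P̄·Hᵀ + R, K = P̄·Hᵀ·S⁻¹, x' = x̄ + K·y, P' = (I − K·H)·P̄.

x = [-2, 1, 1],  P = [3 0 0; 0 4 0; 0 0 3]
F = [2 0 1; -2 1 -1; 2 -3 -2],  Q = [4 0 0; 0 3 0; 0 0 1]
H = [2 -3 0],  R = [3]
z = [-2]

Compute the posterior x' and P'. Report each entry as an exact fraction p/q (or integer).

x' = [-43/457, 292/457, -3057/457]
P' = [1794/457 1113/457 -2736/457; 1113/457 838/457 -1890/457; -2736/457 -1890/457 23521/457]

x̄ = F·x = [-3, 4, -9]
P̄ = F·P·Fᵀ + Q = [19 -15 6; -15 22 -18; 6 -18 61]
y = z − H·x̄ = [16]
S = H·P̄·Hᵀ + R = [457]
K = P̄·Hᵀ·S⁻¹ = [83/457; -96/457; 66/457]
x' = x̄ + K·y = [-43/457, 292/457, -3057/457]
P' = (I − K·H)·P̄ = [1794/457 1113/457 -2736/457; 1113/457 838/457 -1890/457; -2736/457 -1890/457 23521/457]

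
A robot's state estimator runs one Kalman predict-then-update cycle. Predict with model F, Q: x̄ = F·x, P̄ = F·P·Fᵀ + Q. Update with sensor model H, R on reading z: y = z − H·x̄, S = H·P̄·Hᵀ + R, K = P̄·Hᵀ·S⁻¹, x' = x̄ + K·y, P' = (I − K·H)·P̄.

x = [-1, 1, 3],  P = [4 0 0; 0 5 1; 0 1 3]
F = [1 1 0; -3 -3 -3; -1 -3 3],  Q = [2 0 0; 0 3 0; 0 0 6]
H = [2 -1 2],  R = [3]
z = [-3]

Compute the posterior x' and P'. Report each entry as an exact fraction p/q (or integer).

x̄ = F·x = [0, -9, 7]
P̄ = F·P·Fᵀ + Q = [11 -30 -16; -30 129 30; -16 30 64]
y = z − H·x̄ = [-26]
S = H·P̄·Hᵀ + R = [304]
K = P̄·Hᵀ·S⁻¹ = [5/76; -129/304; 33/152]
x' = x̄ + K·y = [-65/38, 309/152, 103/76]
P' = (I − K·H)·P̄ = [184/19 -1635/76 -773/38; -1635/76 22575/304 8817/152; -773/38 8817/152 3775/76]

x' = [-65/38, 309/152, 103/76]
P' = [184/19 -1635/76 -773/38; -1635/76 22575/304 8817/152; -773/38 8817/152 3775/76]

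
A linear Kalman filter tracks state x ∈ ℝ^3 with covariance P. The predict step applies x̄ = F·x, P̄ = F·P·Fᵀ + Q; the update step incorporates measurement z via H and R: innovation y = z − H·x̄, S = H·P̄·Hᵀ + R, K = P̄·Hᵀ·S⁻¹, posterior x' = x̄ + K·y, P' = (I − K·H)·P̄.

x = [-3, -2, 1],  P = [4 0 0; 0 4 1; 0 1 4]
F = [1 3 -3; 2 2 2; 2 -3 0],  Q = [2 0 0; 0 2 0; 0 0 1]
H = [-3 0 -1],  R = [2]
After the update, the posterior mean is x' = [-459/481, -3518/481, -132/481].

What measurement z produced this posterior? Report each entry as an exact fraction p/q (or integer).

x̄ = F·x = [-12, -8, 0]
P̄ = F·P·Fᵀ + Q = [60 8 -19; 8 58 -14; -19 -14 53]
S = H·P̄·Hᵀ + R = [481]
K = P̄·Hᵀ·S⁻¹ = [-161/481; -10/481; 4/481]
x' − x̄ = [5313/481, 330/481, -132/481] = K·y
y = (KᵀK)⁻¹·Kᵀ·(x' − x̄) = [-33]
z = y + H·x̄ = [-33] + [36] = [3]

z = [3]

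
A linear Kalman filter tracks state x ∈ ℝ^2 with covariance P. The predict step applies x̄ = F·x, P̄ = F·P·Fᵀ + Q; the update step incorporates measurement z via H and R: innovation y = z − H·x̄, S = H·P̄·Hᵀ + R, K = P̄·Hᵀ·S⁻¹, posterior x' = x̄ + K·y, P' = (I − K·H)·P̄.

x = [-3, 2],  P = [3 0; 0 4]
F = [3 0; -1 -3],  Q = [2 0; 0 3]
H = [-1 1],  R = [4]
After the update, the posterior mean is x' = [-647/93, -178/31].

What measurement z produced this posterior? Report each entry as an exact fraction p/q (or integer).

z = [1]

x̄ = F·x = [-9, -3]
P̄ = F·P·Fᵀ + Q = [29 -9; -9 42]
S = H·P̄·Hᵀ + R = [93]
K = P̄·Hᵀ·S⁻¹ = [-38/93; 17/31]
x' − x̄ = [190/93, -85/31] = K·y
y = (KᵀK)⁻¹·Kᵀ·(x' − x̄) = [-5]
z = y + H·x̄ = [-5] + [6] = [1]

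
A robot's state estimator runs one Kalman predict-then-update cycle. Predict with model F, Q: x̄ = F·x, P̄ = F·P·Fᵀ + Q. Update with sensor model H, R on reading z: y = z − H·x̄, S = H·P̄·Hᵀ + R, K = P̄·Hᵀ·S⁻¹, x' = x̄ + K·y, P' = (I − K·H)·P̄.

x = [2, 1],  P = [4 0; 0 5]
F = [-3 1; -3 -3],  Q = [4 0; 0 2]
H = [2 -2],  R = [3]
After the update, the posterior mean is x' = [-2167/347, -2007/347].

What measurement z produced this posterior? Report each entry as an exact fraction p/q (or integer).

x̄ = F·x = [-5, -9]
P̄ = F·P·Fᵀ + Q = [45 21; 21 83]
S = H·P̄·Hᵀ + R = [347]
K = P̄·Hᵀ·S⁻¹ = [48/347; -124/347]
x' − x̄ = [-432/347, 1116/347] = K·y
y = (KᵀK)⁻¹·Kᵀ·(x' − x̄) = [-9]
z = y + H·x̄ = [-9] + [8] = [-1]

z = [-1]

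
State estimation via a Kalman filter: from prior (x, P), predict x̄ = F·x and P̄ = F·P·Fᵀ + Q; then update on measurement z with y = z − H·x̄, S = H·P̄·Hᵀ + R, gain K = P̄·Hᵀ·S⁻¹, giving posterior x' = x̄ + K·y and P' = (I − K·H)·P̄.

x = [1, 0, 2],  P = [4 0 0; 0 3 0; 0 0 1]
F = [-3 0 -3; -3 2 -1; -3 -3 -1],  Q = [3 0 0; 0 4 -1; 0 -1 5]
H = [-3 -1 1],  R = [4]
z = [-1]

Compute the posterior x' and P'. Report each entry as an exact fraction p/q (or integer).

x' = [-37/29, 823/261, -127/87]
P' = [240/29 -85/29 603/29; -85/29 2281/261 -106/87; 603/29 -106/87 1759/29]

x̄ = F·x = [-9, -5, -5]
P̄ = F·P·Fᵀ + Q = [48 39 39; 39 53 18; 39 18 69]
y = z − H·x̄ = [-28]
S = H·P̄·Hᵀ + R = [522]
K = P̄·Hᵀ·S⁻¹ = [-8/29; -76/261; -11/87]
x' = x̄ + K·y = [-37/29, 823/261, -127/87]
P' = (I − K·H)·P̄ = [240/29 -85/29 603/29; -85/29 2281/261 -106/87; 603/29 -106/87 1759/29]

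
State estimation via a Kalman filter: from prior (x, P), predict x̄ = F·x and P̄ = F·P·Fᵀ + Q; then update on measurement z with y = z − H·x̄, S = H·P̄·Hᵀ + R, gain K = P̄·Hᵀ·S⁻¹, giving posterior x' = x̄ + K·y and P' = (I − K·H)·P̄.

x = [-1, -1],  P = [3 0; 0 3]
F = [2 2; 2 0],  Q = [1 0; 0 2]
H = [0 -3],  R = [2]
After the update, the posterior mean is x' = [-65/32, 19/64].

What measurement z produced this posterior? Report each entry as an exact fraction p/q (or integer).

z = [-1]

x̄ = F·x = [-4, -2]
P̄ = F·P·Fᵀ + Q = [25 12; 12 14]
S = H·P̄·Hᵀ + R = [128]
K = P̄·Hᵀ·S⁻¹ = [-9/32; -21/64]
x' − x̄ = [63/32, 147/64] = K·y
y = (KᵀK)⁻¹·Kᵀ·(x' − x̄) = [-7]
z = y + H·x̄ = [-7] + [6] = [-1]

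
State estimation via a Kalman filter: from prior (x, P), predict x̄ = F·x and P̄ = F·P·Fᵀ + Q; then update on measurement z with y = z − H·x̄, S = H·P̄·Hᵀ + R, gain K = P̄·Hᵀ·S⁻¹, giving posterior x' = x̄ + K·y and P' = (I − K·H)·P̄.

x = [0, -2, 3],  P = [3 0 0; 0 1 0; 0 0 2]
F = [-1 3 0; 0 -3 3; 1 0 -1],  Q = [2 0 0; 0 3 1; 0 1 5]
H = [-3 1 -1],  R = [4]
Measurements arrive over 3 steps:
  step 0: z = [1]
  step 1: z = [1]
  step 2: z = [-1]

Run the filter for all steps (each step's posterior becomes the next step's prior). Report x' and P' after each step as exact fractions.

step 0: x' = [16/9, 535/108, -73/36], P' = [10/3 43/9 -13/3; 43/9 659/54 -59/18; -13/3 -59/18 59/6]
step 1: x' = [1741/5916, 3887/4437, -15529/17748], P' = [10017/986 8998/493 -11279/986; 8998/493 56350/1479 -26618/1479; -11279/986 -26618/1479 49127/2958]
step 2: x' = [-15107/383914, -26748073/28793550, 37767/191957], P' = [1681981/191957 3001659/191957 -1897614/191957; 3001659/191957 159400368/4798925 -2896203/191957; -1897614/191957 -2896203/191957 2856743/191957]

step 0: x̄ = F·x = [-6, 15, -3]
step 0: P̄ = F·P·Fᵀ + Q = [14 -9 -3; -9 30 -5; -3 -5 10]
step 0: y = z − H·x̄ = [-35]
step 0: S = H·P̄·Hᵀ + R = [216]
step 0: K = P̄·Hᵀ·S⁻¹ = [-2/9; 31/108; -1/36]
step 0: x' = x̄ + K·y = [16/9, 535/108, -73/36]
step 0: P' = (I − K·H)·P̄ = [10/3 43/9 -13/3; 43/9 659/54 -59/18; -13/3 -59/18 59/6]
step 1: x̄ = F·x = [157/12, -377/18, 137/36]
step 1: P̄ = F·P·Fᵀ + Q = [173/2 -112 33/2; -112 781/3 -197/3; 33/2 -197/3 161/6]
step 1: y = z − H·x̄ = [65]
step 1: S = H·P̄·Hᵀ + R = [1972]
step 1: K = P̄·Hᵀ·S⁻¹ = [-97/493; 331/986; -71/986]
step 1: x' = x̄ + K·y = [1741/5916, 3887/4437, -15529/17748]
step 1: P' = (I − K·H)·P̄ = [10017/986 8998/493 -11279/986; 8998/493 56350/1479 -26618/1479; -11279/986 -26618/1479 49127/2958]
step 2: x̄ = F·x = [13807/5916, -10359/1972, 5188/4437]
step 2: P̄ = F·P·Fᵀ + Q = [242113/986 -409983/986 42964/493; -409983/986 807855/986 -94601/493; 42964/493 -94601/493 80821/1479]
step 2: y = z − H·x̄ = [110249/8874]
step 2: S = H·P̄·Hᵀ + R = [9597850/1479]
step 2: K = P̄·Hᵀ·S⁻¹ = [-73335/383914; 3340509/9597850; -15026/191957]
step 2: x' = x̄ + K·y = [-15107/383914, -26748073/28793550, 37767/191957]
step 2: P' = (I − K·H)·P̄ = [1681981/191957 3001659/191957 -1897614/191957; 3001659/191957 159400368/4798925 -2896203/191957; -1897614/191957 -2896203/191957 2856743/191957]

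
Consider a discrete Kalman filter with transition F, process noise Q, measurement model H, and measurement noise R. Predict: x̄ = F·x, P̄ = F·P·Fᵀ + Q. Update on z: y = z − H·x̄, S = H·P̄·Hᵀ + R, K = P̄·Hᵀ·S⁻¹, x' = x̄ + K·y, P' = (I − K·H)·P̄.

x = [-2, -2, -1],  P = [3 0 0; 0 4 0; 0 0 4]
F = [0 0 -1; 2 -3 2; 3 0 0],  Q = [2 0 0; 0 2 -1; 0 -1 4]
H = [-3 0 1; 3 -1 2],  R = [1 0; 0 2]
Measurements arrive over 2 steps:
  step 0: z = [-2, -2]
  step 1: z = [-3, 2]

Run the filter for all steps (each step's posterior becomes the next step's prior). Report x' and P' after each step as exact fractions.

step 0: x' = [1053/2621, 3955/2621, -2342/2621], P' = [9610/18347 76786/18347 3660/2621; 76786/18347 712836/18347 33968/2621; 3660/2621 33968/2621 12193/2621]
step 1: x' = [18329986/18861499, 50178182/94307495, -11689974/94307495], P' = [11449083/37722998 78013973/37722998 11712939/18861499; 78013973/37722998 3485091027/188614990 523406393/94307495; 11712939/18861499 523406393/94307495 186512089/94307495]

step 0: x̄ = F·x = [1, 0, -6]
step 0: P̄ = F·P·Fᵀ + Q = [6 -8 0; -8 66 17; 0 17 31]
step 0: y = z − H·x̄ = [7, 7]
step 0: S = H·P̄·Hᵀ + R = [86 -33; -33 226]
step 0: K = P̄·Hᵀ·S⁻¹ = [-3210/18347 1642/18347; 7418/18347 -3463/18347; 1213/2621 699/2621]
step 0: x' = x̄ + K·y = [1053/2621, 3955/2621, -2342/2621]
step 0: P' = (I − K·H)·P̄ = [9610/18347 76786/18347 3660/2621; 76786/18347 712836/18347 33968/2621; 3660/2621 33968/2621 12193/2621]
step 1: x̄ = F·x = [2342/2621, -14443/2621, 3159/2621]
step 1: P̄ = F·P·Fᵀ + Q = [17435/2621 70198/2621 -10980/2621; 70198/2621 3262278/18347 -498041/18347; -10980/2621 -498041/18347 159878/18347]
step 1: y = z − H·x̄ = [-3996/2621, -22545/2621]
step 1: S = H·P̄·Hᵀ + R = [1737790/18347 1424130/18347; 1424130/18347 3158417/18347]
step 1: K = P̄·Hᵀ·S⁻¹ = [-10921371/37722998 796258/18861499; -123396809/188614990 -11062793/18861499; 10818004/94307495 2531187/18861499]
step 1: x' = x̄ + K·y = [18329986/18861499, 50178182/94307495, -11689974/94307495]
step 1: P' = (I − K·H)·P̄ = [11449083/37722998 78013973/37722998 11712939/18861499; 78013973/37722998 3485091027/188614990 523406393/94307495; 11712939/18861499 523406393/94307495 186512089/94307495]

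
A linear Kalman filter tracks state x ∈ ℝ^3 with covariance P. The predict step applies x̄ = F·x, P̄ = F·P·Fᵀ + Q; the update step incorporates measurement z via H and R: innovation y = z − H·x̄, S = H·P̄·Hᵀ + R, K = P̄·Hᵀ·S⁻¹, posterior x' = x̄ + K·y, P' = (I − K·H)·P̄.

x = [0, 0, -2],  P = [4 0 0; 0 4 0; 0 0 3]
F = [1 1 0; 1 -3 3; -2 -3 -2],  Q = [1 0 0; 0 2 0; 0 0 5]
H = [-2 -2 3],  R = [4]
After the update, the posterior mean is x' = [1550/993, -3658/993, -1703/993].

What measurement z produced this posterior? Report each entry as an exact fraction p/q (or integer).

x̄ = F·x = [0, -6, 4]
P̄ = F·P·Fᵀ + Q = [9 -8 -20; -8 69 10; -20 10 69]
S = H·P̄·Hᵀ + R = [993]
K = P̄·Hᵀ·S⁻¹ = [-62/993; -92/993; 227/993]
x' − x̄ = [1550/993, 2300/993, -5675/993] = K·y
y = (KᵀK)⁻¹·Kᵀ·(x' − x̄) = [-25]
z = y + H·x̄ = [-25] + [24] = [-1]

z = [-1]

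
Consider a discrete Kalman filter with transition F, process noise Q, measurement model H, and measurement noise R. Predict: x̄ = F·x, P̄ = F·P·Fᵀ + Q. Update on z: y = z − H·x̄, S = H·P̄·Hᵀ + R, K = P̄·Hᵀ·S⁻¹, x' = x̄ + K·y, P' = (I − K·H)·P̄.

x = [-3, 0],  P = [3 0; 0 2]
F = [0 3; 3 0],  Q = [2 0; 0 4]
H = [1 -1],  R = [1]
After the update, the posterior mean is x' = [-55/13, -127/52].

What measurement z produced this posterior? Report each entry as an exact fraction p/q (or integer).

x̄ = F·x = [0, -9]
P̄ = F·P·Fᵀ + Q = [20 0; 0 31]
S = H·P̄·Hᵀ + R = [52]
K = P̄·Hᵀ·S⁻¹ = [5/13; -31/52]
x' − x̄ = [-55/13, 341/52] = K·y
y = (KᵀK)⁻¹·Kᵀ·(x' − x̄) = [-11]
z = y + H·x̄ = [-11] + [9] = [-2]

z = [-2]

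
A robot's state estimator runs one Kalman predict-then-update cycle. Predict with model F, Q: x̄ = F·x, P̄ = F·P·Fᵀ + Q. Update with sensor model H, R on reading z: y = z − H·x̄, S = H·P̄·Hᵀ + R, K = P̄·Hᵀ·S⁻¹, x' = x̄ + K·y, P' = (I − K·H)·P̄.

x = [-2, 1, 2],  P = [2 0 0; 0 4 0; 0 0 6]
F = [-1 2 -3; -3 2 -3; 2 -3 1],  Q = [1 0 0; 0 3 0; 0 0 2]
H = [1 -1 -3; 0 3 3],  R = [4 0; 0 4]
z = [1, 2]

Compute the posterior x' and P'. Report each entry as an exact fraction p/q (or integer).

x̄ = F·x = [-2, 2, -5]
P̄ = F·P·Fᵀ + Q = [73 76 -46; 76 91 -54; -46 -54 52]
y = z − H·x̄ = [-10, 11]
S = H·P̄·Hᵀ + R = [436 -3; -3 319]
K = P̄·Hᵀ·S⁻¹ = [8667/27815 7929/27815; 47226/139075 48837/139075; -9446/27815 -612/27815]
x' = x̄ + K·y = [-55081/27815, 343097/139075, -51347/27815]
P' = (I − K·H)·P̄ = [29368/5563 -40228/27815 10160/5563; -40228/27815 292696/139075 -45516/27815; 10160/5563 -45516/27815 8940/5563]

x' = [-55081/27815, 343097/139075, -51347/27815]
P' = [29368/5563 -40228/27815 10160/5563; -40228/27815 292696/139075 -45516/27815; 10160/5563 -45516/27815 8940/5563]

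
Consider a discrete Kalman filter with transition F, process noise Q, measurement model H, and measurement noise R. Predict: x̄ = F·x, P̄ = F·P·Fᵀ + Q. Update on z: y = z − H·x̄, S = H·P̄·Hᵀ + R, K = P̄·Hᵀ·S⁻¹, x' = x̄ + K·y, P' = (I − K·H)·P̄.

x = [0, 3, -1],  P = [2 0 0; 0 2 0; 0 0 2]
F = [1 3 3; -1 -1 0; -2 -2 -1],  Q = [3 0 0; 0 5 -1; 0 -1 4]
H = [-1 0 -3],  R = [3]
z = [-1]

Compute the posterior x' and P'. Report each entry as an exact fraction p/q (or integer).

x' = [41/11, -20/11, -1]
P' = [777/22 -111/22 -12; -111/22 821/110 9/5; -12 9/5 22/5]

x̄ = F·x = [6, -3, -5]
P̄ = F·P·Fᵀ + Q = [41 -8 -22; -8 9 7; -22 7 22]
y = z − H·x̄ = [-10]
S = H·P̄·Hᵀ + R = [110]
K = P̄·Hᵀ·S⁻¹ = [5/22; -13/110; -2/5]
x' = x̄ + K·y = [41/11, -20/11, -1]
P' = (I − K·H)·P̄ = [777/22 -111/22 -12; -111/22 821/110 9/5; -12 9/5 22/5]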